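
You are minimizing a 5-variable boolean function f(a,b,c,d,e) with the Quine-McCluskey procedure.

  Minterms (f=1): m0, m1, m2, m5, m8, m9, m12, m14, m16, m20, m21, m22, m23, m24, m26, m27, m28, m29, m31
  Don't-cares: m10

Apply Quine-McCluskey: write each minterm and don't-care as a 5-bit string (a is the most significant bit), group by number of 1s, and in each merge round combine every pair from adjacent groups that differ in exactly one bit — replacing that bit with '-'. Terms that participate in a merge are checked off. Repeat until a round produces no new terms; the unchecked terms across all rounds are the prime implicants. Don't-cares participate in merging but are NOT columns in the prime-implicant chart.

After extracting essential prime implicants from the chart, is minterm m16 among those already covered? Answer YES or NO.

NO

size-2^0 implicants → 00000(✓)  00001(✓)  00010(✓)  00101(✓)  01000(✓)  01001(✓)  01010(✓)  01100(✓)  01110(✓)  10000(✓)  10100(✓)  10101(✓)  10110(✓)  10111(✓)  11000(✓)  11010(✓)  11011(✓)  11100(✓)  11101(✓)  11111(✓)
size-2^1 implicants → -0000(✓)  -0101  -1000(✓)  -1010(✓)  -1100(✓)  0-000(✓)  0-001(✓)  0-010(✓)  00-01  000-0(✓)  0000-(✓)  01-00(✓)  01-10(✓)  010-0(✓)  0100-(✓)  011-0(✓)  1-000(✓)  1-100(✓)  1-101(✓)  1-111(✓)  10-00(✓)  101-0(✓)  101-1(✓)  1010-(✓)  1011-(✓)  11-00(✓)  11-11  110-0(✓)  1101-  111-1(✓)  1110-(✓)
size-2^2 implicants → --000  -1-00  -10-0  0-0-0  0-00-  01--0  1--00  1-1-1  1-10-  101--
Unchecked terms (primes): --000, -0101, -1-00, -10-0, 0-0-0, 0-00-, 00-01, 01--0, 1--00, 1-1-1, 1-10-, 101--, 11-11, 1101-
Minterm coverage:
  m0 ⊆ --000,0-0-0,0-00-
  m1 ⊆ 0-00-,00-01
  m2 ⊆ 0-0-0 [E]
  m5 ⊆ -0101,00-01
  m8 ⊆ --000,-1-00,-10-0,0-0-0,0-00-,01--0
  m9 ⊆ 0-00- [E]
  m12 ⊆ -1-00,01--0
  m14 ⊆ 01--0 [E]
  m16 ⊆ --000,1--00
  m20 ⊆ 1--00,1-10-,101--
  m21 ⊆ -0101,1-1-1,1-10-,101--
  m22 ⊆ 101-- [E]
  m23 ⊆ 1-1-1,101--
  m24 ⊆ --000,-1-00,-10-0,1--00
  m26 ⊆ -10-0,1101-
  m27 ⊆ 11-11,1101-
  m28 ⊆ -1-00,1--00,1-10-
  m29 ⊆ 1-1-1,1-10-
  m31 ⊆ 1-1-1,11-11
E = {0-0-0, 0-00-, 01--0, 101--}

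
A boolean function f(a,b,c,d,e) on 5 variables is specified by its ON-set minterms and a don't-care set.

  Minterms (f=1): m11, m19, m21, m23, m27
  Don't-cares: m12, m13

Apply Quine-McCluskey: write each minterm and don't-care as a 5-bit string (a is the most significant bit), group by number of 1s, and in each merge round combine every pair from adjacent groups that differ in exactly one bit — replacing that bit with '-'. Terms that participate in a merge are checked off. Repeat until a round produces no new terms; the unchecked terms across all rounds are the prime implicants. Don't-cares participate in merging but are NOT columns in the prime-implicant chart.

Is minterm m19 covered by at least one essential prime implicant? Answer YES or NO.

Round 0: 01011✓ 01100✓ 01101✓ 10011✓ 10101✓ 10111✓ 11011✓
Round 1: -1011 0110- 1-011 10-11 101-1
PIs = {-1011, 0110-, 1-011, 10-11, 101-1}
Coverage chart:
  m11: -1011 ←essential
  m19: 1-011,10-11
  m21: 101-1 ←essential
  m23: 10-11,101-1
  m27: -1011,1-011
Essential: -1011, 101-1

NO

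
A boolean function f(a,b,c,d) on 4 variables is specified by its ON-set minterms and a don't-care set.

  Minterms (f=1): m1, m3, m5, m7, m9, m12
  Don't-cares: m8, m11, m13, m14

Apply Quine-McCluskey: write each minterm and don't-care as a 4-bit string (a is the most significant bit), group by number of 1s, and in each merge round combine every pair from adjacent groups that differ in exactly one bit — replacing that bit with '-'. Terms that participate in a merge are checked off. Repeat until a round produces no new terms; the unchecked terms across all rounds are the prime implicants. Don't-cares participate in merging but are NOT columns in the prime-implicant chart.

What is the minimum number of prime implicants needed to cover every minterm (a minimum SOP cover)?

2

size-2^0 implicants → 0001(✓)  0011(✓)  0101(✓)  0111(✓)  1000(✓)  1001(✓)  1011(✓)  1100(✓)  1101(✓)  1110(✓)
size-2^1 implicants → -001(✓)  -011(✓)  -101(✓)  0-01(✓)  0-11(✓)  00-1(✓)  01-1(✓)  1-00(✓)  1-01(✓)  10-1(✓)  100-(✓)  11-0  110-(✓)
size-2^2 implicants → --01  -0-1  0--1  1-0-
Unchecked terms (primes): --01, -0-1, 0--1, 1-0-, 11-0
Minterm coverage:
  m1 ⊆ --01,-0-1,0--1
  m3 ⊆ -0-1,0--1
  m5 ⊆ --01,0--1
  m7 ⊆ 0--1 [E]
  m9 ⊆ --01,-0-1,1-0-
  m12 ⊆ 1-0-,11-0
E = {0--1}
Petrick residual → 1-0-
Cover = a'd + ac'  |cover|=2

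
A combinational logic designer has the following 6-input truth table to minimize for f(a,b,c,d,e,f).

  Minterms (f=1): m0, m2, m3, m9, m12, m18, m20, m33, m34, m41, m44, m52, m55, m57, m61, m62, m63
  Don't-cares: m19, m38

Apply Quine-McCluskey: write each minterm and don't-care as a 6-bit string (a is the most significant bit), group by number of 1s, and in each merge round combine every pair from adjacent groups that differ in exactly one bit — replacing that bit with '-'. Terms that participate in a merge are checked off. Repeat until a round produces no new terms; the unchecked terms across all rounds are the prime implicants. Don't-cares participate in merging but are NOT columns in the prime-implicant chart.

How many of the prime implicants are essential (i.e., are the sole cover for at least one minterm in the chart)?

8

[col 0] 000000*, 000010*, 000011*, 001001*, 001100*, 010010*, 010011*, 010100*, 100001*, 100010*, 100110*, 101001*, 101100*, 110100*, 110111*, 111001*, 111101*, 111110*, 111111*
[col 1] -00010, -01001, -01100, -10100, 0-0010*, 0-0011*, 0000-0, 00001-*, 01001-*, 1-1001, 10-001, 100-10, 11-111, 111-01, 1111-1, 11111-
[col 2] 0-001-
Prime implicants: -00010, -01001, -01100, -10100, 0-001-, 0000-0, 1-1001, 10-001, 100-10, 11-111, 111-01, 1111-1, 11111-
PI chart (minterm → PIs covering it):
  0 | 0000-0  (sole → essential)
  2 | -00010,0-001-,0000-0
  3 | 0-001-  (sole → essential)
  9 | -01001  (sole → essential)
  12 | -01100  (sole → essential)
  18 | 0-001-  (sole → essential)
  20 | -10100  (sole → essential)
  33 | 10-001  (sole → essential)
  34 | -00010,100-10
  41 | -01001,1-1001,10-001
  44 | -01100  (sole → essential)
  52 | -10100  (sole → essential)
  55 | 11-111  (sole → essential)
  57 | 1-1001,111-01
  61 | 111-01,1111-1
  62 | 11111-  (sole → essential)
  63 | 11-111,1111-1,11111-
Essential prime implicants: -01001, -01100, -10100, 0-001-, 0000-0, 10-001, 11-111, 11111-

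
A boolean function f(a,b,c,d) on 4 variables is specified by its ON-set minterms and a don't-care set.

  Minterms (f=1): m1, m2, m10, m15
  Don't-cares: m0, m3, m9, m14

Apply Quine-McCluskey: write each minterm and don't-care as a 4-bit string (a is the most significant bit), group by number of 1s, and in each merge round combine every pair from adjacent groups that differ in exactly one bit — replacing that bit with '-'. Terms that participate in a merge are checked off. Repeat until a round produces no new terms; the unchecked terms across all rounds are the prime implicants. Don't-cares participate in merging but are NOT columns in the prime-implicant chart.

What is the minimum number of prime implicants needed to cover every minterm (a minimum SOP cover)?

[col 0] 0000*, 0001*, 0010*, 0011*, 1001*, 1010*, 1110*, 1111*
[col 1] -001, -010, 00-0*, 00-1*, 000-*, 001-*, 1-10, 111-
[col 2] 00--
Prime implicants: -001, -010, 00--, 1-10, 111-
PI chart (minterm → PIs covering it):
  1 | -001,00--
  2 | -010,00--
  10 | -010,1-10
  15 | 111-  (sole → essential)
Essential prime implicants: 111-
Petrick residual → -001, -010
Minimum SOP uses 3 PIs: b'c'd + b'cd' + abc

3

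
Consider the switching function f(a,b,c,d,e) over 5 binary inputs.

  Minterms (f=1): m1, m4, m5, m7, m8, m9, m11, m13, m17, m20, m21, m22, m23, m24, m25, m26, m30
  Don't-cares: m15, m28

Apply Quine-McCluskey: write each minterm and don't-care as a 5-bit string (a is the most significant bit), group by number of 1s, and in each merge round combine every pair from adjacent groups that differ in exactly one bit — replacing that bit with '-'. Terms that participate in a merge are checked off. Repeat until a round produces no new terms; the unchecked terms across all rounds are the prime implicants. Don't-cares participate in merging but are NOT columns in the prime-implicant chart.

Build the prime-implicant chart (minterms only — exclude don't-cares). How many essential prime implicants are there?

[col 0] 00001*, 00100*, 00101*, 00111*, 01000*, 01001*, 01011*, 01101*, 01111*, 10001*, 10100*, 10101*, 10110*, 10111*, 11000*, 11001*, 11010*, 11100*, 11110*
[col 1] -0001*, -0100*, -0101*, -0111*, -1000*, -1001*, 0-001*, 0-101*, 0-111*, 00-01*, 001-1*, 0010-*, 01-01*, 01-11*, 010-1*, 0100-*, 011-1*, 1-001*, 1-100*, 1-110*, 10-01*, 101-0*, 101-1*, 1010-*, 1011-*, 11-00*, 11-10*, 110-0*, 1100-*, 111-0*
[col 2] --001, -0-01, -01-1, -010-, -100-, 0--01, 0-1-1, 01--1, 1-1-0, 101--, 11--0
Prime implicants: --001, -0-01, -01-1, -010-, -100-, 0--01, 0-1-1, 01--1, 1-1-0, 101--, 11--0
PI chart (minterm → PIs covering it):
  1 | --001,-0-01,0--01
  4 | -010-  (sole → essential)
  5 | -0-01,-01-1,-010-,0--01,0-1-1
  7 | -01-1,0-1-1
  8 | -100-  (sole → essential)
  9 | --001,-100-,0--01,01--1
  11 | 01--1  (sole → essential)
  13 | 0--01,0-1-1,01--1
  17 | --001,-0-01
  20 | -010-,1-1-0,101--
  21 | -0-01,-01-1,-010-,101--
  22 | 1-1-0,101--
  23 | -01-1,101--
  24 | -100-,11--0
  25 | --001,-100-
  26 | 11--0  (sole → essential)
  30 | 1-1-0,11--0
Essential prime implicants: -010-, -100-, 01--1, 11--0

4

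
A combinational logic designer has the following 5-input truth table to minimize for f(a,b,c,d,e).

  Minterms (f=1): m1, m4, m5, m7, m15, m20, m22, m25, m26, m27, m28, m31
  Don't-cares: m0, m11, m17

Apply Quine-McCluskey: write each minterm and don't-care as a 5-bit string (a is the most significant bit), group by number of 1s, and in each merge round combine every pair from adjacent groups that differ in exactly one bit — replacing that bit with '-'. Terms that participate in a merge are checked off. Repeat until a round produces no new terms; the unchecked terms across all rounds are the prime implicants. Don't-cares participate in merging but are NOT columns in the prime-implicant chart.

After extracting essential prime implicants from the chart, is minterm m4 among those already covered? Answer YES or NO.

Round 0: 00000✓ 00001✓ 00100✓ 00101✓ 00111✓ 01011✓ 01111✓ 10001✓ 10100✓ 10110✓ 11001✓ 11010✓ 11011✓ 11100✓ 11111✓
Round 1: -0001 -0100 -1011✓ -1111✓ 0-111 00-00✓ 00-01✓ 0000-✓ 001-1 0010-✓ 01-11✓ 1-001 1-100 101-0 11-11✓ 110-1 1101-
Round 2: -1-11 00-0-
PIs = {-0001, -0100, -1-11, 0-111, 00-0-, 001-1, 1-001, 1-100, 101-0, 110-1, 1101-}
Coverage chart:
  m1: -0001,00-0-
  m4: -0100,00-0-
  m5: 00-0-,001-1
  m7: 0-111,001-1
  m15: -1-11,0-111
  m20: -0100,1-100,101-0
  m22: 101-0 ←essential
  m25: 1-001,110-1
  m26: 1101- ←essential
  m27: -1-11,110-1,1101-
  m28: 1-100 ←essential
  m31: -1-11 ←essential
Essential: -1-11, 1-100, 101-0, 1101-

NO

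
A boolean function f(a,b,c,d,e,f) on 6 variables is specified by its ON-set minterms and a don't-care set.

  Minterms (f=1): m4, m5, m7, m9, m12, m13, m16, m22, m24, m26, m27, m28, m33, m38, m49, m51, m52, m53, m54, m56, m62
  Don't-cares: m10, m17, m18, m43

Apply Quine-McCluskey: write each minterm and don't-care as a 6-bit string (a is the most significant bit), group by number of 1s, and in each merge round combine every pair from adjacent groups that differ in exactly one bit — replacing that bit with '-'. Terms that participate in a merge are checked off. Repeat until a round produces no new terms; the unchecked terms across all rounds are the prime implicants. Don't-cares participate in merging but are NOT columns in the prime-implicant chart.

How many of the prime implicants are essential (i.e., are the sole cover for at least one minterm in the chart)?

9

Round 0: 000100✓ 000101✓ 000111✓ 001001✓ 001010✓ 001100✓ 001101✓ 010000✓ 010001✓ 010010✓ 010110✓ 011000✓ 011010✓ 011011✓ 011100✓ 100001✓ 100110✓ 101011 110001✓ 110011✓ 110100✓ 110101✓ 110110✓ 111000✓ 111110✓
Round 1: -10001 -10110 -11000 0-1010 0-1100 00-100✓ 00-101✓ 0001-1 00010-✓ 001-01 00110-✓ 01-000✓ 01-010✓ 010-10 0100-0✓ 01000- 011-00 0110-0✓ 01101- 1-0001 1-0110 11-110 110-01 1100-1 1101-0 11010-
Round 2: 00-10- 01-0-0
PIs = {-10001, -10110, -11000, 0-1010, 0-1100, 00-10-, 0001-1, 001-01, 01-0-0, 010-10, 01000-, 011-00, 01101-, 1-0001, 1-0110, 101011, 11-110, 110-01, 1100-1, 1101-0, 11010-}
Coverage chart:
  m4: 00-10- ←essential
  m5: 00-10-,0001-1
  m7: 0001-1 ←essential
  m9: 001-01 ←essential
  m12: 0-1100,00-10-
  m13: 00-10-,001-01
  m16: 01-0-0,01000-
  m22: -10110,010-10
  m24: -11000,01-0-0,011-00
  m26: 0-1010,01-0-0,01101-
  m27: 01101- ←essential
  m28: 0-1100,011-00
  m33: 1-0001 ←essential
  m38: 1-0110 ←essential
  m49: -10001,1-0001,110-01,1100-1
  m51: 1100-1 ←essential
  m52: 1101-0,11010-
  m53: 110-01,11010-
  m54: -10110,1-0110,11-110,1101-0
  m56: -11000 ←essential
  m62: 11-110 ←essential
Essential: -11000, 00-10-, 0001-1, 001-01, 01101-, 1-0001, 1-0110, 11-110, 1100-1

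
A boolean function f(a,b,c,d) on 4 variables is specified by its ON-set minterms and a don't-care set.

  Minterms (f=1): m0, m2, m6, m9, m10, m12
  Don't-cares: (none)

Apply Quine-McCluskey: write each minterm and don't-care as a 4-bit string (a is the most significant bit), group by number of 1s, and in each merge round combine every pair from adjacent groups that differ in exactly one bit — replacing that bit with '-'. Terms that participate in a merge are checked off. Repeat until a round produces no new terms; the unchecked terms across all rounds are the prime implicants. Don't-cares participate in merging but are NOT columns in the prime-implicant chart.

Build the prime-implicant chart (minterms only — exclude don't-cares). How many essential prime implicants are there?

5

[col 0] 0000*, 0010*, 0110*, 1001, 1010*, 1100
[col 1] -010, 0-10, 00-0
Prime implicants: -010, 0-10, 00-0, 1001, 1100
PI chart (minterm → PIs covering it):
  0 | 00-0  (sole → essential)
  2 | -010,0-10,00-0
  6 | 0-10  (sole → essential)
  9 | 1001  (sole → essential)
  10 | -010  (sole → essential)
  12 | 1100  (sole → essential)
Essential prime implicants: -010, 0-10, 00-0, 1001, 1100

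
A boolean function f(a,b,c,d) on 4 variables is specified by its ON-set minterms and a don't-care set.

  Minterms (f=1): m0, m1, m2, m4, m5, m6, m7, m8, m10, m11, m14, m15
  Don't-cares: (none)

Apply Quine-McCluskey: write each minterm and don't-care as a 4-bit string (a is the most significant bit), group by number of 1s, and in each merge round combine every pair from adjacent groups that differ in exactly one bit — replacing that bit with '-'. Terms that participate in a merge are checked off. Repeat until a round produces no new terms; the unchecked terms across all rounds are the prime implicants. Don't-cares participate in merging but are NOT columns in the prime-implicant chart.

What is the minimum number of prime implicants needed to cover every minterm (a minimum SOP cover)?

4

[col 0] 0000*, 0001*, 0010*, 0100*, 0101*, 0110*, 0111*, 1000*, 1010*, 1011*, 1110*, 1111*
[col 1] -000*, -010*, -110*, -111*, 0-00*, 0-01*, 0-10*, 00-0*, 000-*, 01-0*, 01-1*, 010-*, 011-*, 1-10*, 1-11*, 10-0*, 101-*, 111-*
[col 2] --10, -0-0, -11-, 0--0, 0-0-, 01--, 1-1-
Prime implicants: --10, -0-0, -11-, 0--0, 0-0-, 01--, 1-1-
PI chart (minterm → PIs covering it):
  0 | -0-0,0--0,0-0-
  1 | 0-0-  (sole → essential)
  2 | --10,-0-0,0--0
  4 | 0--0,0-0-,01--
  5 | 0-0-,01--
  6 | --10,-11-,0--0,01--
  7 | -11-,01--
  8 | -0-0  (sole → essential)
  10 | --10,-0-0,1-1-
  11 | 1-1-  (sole → essential)
  14 | --10,-11-,1-1-
  15 | -11-,1-1-
Essential prime implicants: -0-0, 0-0-, 1-1-
Petrick residual → -11-
Minimum SOP uses 4 PIs: b'd' + bc + a'c' + ac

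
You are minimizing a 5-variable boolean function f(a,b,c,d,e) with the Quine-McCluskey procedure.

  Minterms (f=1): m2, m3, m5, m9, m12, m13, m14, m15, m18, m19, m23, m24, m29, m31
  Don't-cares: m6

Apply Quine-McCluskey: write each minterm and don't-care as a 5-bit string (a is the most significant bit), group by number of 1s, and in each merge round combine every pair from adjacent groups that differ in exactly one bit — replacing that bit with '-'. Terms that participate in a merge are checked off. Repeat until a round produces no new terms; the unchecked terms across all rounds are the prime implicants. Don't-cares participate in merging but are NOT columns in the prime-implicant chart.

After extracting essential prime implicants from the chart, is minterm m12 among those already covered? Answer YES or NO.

YES

[col 0] 00010*, 00011*, 00101*, 00110*, 01001*, 01100*, 01101*, 01110*, 01111*, 10010*, 10011*, 10111*, 11000, 11101*, 11111*
[col 1] -0010*, -0011*, -1101*, -1111*, 0-101, 0-110, 00-10, 0001-*, 01-01, 011-0*, 011-1*, 0110-*, 0111-*, 1-111, 10-11, 1001-*, 111-1*
[col 2] -001-, -11-1, 011--
Prime implicants: -001-, -11-1, 0-101, 0-110, 00-10, 01-01, 011--, 1-111, 10-11, 11000
PI chart (minterm → PIs covering it):
  2 | -001-,00-10
  3 | -001-  (sole → essential)
  5 | 0-101  (sole → essential)
  9 | 01-01  (sole → essential)
  12 | 011--  (sole → essential)
  13 | -11-1,0-101,01-01,011--
  14 | 0-110,011--
  15 | -11-1,011--
  18 | -001-  (sole → essential)
  19 | -001-,10-11
  23 | 1-111,10-11
  24 | 11000  (sole → essential)
  29 | -11-1  (sole → essential)
  31 | -11-1,1-111
Essential prime implicants: -001-, -11-1, 0-101, 01-01, 011--, 11000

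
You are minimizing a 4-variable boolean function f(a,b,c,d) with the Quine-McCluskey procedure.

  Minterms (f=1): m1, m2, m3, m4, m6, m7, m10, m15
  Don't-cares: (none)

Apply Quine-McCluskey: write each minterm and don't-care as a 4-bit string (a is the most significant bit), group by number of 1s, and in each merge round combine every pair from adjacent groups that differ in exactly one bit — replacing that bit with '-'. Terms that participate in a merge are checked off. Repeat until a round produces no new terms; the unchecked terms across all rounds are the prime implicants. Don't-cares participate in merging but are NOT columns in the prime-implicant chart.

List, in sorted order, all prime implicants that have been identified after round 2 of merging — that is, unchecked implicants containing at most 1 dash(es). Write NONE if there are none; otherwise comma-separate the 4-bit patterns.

-010, -111, 00-1, 01-0

size-2^0 implicants → 0001(✓)  0010(✓)  0011(✓)  0100(✓)  0110(✓)  0111(✓)  1010(✓)  1111(✓)
size-2^1 implicants → -010  -111  0-10(✓)  0-11(✓)  00-1  001-(✓)  01-0  011-(✓)
size-2^2 implicants → 0-1-
Unchecked terms (primes): -010, -111, 0-1-, 00-1, 01-0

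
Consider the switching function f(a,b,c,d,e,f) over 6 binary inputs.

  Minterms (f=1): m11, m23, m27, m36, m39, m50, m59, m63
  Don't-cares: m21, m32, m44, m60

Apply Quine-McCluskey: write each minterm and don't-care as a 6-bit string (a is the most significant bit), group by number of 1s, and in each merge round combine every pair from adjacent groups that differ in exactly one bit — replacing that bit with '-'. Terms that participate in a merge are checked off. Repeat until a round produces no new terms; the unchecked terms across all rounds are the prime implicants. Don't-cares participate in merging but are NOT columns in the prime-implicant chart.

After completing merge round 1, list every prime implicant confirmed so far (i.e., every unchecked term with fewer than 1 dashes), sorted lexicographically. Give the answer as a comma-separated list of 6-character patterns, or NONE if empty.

100111, 110010

Round 0: 001011✓ 010101✓ 010111✓ 011011✓ 100000✓ 100100✓ 100111 101100✓ 110010 111011✓ 111100✓ 111111✓
Round 1: -11011 0-1011 0101-1 1-1100 10-100 100-00 111-11
PIs = {-11011, 0-1011, 0101-1, 1-1100, 10-100, 100-00, 100111, 110010, 111-11}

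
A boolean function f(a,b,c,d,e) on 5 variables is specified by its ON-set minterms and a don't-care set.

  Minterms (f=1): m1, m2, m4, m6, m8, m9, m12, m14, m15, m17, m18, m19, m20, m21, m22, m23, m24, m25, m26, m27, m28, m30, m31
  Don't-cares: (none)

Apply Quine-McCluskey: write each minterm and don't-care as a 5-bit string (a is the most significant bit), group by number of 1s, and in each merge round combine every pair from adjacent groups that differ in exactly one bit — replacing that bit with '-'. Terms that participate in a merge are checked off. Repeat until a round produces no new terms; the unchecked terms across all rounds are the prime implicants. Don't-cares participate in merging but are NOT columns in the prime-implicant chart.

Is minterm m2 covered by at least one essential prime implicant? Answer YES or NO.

size-2^0 implicants → 00001(✓)  00010(✓)  00100(✓)  00110(✓)  01000(✓)  01001(✓)  01100(✓)  01110(✓)  01111(✓)  10001(✓)  10010(✓)  10011(✓)  10100(✓)  10101(✓)  10110(✓)  10111(✓)  11000(✓)  11001(✓)  11010(✓)  11011(✓)  11100(✓)  11110(✓)  11111(✓)
size-2^1 implicants → -0001(✓)  -0010(✓)  -0100(✓)  -0110(✓)  -1000(✓)  -1001(✓)  -1100(✓)  -1110(✓)  -1111(✓)  0-001(✓)  0-100(✓)  0-110(✓)  00-10(✓)  001-0(✓)  01-00(✓)  0100-(✓)  011-0(✓)  0111-(✓)  1-001(✓)  1-010(✓)  1-011(✓)  1-100(✓)  1-110(✓)  1-111(✓)  10-01(✓)  10-10(✓)  10-11(✓)  100-1(✓)  1001-(✓)  101-0(✓)  101-1(✓)  1010-(✓)  1011-(✓)  11-00(✓)  11-10(✓)  11-11(✓)  110-0(✓)  110-1(✓)  1100-(✓)  1101-(✓)  111-0(✓)  1111-(✓)
size-2^2 implicants → --001  --100(✓)  --110(✓)  -0-10  -01-0(✓)  -1-00  -100-  -11-0(✓)  -111-  0-1-0(✓)  1--10(✓)  1--11(✓)  1-0-1  1-01-(✓)  1-1-0(✓)  1-11-(✓)  10--1  10-1-(✓)  101--  11--0  11-1-(✓)  110--
size-2^3 implicants → --1-0  1--1-
Unchecked terms (primes): --001, --1-0, -0-10, -1-00, -100-, -111-, 1--1-, 1-0-1, 10--1, 101--, 11--0, 110--
Minterm coverage:
  m1 ⊆ --001 [E]
  m2 ⊆ -0-10 [E]
  m4 ⊆ --1-0 [E]
  m6 ⊆ --1-0,-0-10
  m8 ⊆ -1-00,-100-
  m9 ⊆ --001,-100-
  m12 ⊆ --1-0,-1-00
  m14 ⊆ --1-0,-111-
  m15 ⊆ -111- [E]
  m17 ⊆ --001,1-0-1,10--1
  m18 ⊆ -0-10,1--1-
  m19 ⊆ 1--1-,1-0-1,10--1
  m20 ⊆ --1-0,101--
  m21 ⊆ 10--1,101--
  m22 ⊆ --1-0,-0-10,1--1-,101--
  m23 ⊆ 1--1-,10--1,101--
  m24 ⊆ -1-00,-100-,11--0,110--
  m25 ⊆ --001,-100-,1-0-1,110--
  m26 ⊆ 1--1-,11--0,110--
  m27 ⊆ 1--1-,1-0-1,110--
  m28 ⊆ --1-0,-1-00,11--0
  m30 ⊆ --1-0,-111-,1--1-,11--0
  m31 ⊆ -111-,1--1-
E = {--001, --1-0, -0-10, -111-}

YES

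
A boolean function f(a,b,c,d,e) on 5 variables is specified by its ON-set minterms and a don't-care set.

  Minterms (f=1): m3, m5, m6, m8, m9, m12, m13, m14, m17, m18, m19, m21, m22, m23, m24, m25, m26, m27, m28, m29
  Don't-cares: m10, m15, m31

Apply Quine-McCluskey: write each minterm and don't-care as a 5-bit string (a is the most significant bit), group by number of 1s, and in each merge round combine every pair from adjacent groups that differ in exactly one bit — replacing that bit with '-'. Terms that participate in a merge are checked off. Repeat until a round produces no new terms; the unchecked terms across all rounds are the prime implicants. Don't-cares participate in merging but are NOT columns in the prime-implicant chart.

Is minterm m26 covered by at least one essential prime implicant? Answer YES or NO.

[col 0] 00011*, 00101*, 00110*, 01000*, 01001*, 01010*, 01100*, 01101*, 01110*, 01111*, 10001*, 10010*, 10011*, 10101*, 10110*, 10111*, 11000*, 11001*, 11010*, 11011*, 11100*, 11101*, 11111*
[col 1] -0011, -0101*, -0110, -1000*, -1001*, -1010*, -1100*, -1101*, -1111*, 0-101*, 0-110, 01-00*, 01-01*, 01-10*, 010-0*, 0100-*, 011-0*, 011-1*, 0110-*, 0111-*, 1-001*, 1-010*, 1-011*, 1-101*, 1-111*, 10-01*, 10-10*, 10-11*, 100-1*, 1001-*, 101-1*, 1011-*, 11-00*, 11-01*, 11-11*, 110-0*, 110-1*, 1100-*, 1101-*, 111-1*, 1110-*
[col 2] --101, -1-00*, -1-01*, -10-0, -100-*, -11-1, -110-*, 01--0, 01-0-*, 011--, 1--01*, 1--11*, 1-0-1*, 1-01-, 1-1-1*, 10--1*, 10-1-, 11--1*, 11-0-*, 110--
[col 3] -1-0-, 1---1
Prime implicants: --101, -0011, -0110, -1-0-, -10-0, -11-1, 0-110, 01--0, 011--, 1---1, 1-01-, 10-1-, 110--
PI chart (minterm → PIs covering it):
  3 | -0011  (sole → essential)
  5 | --101  (sole → essential)
  6 | -0110,0-110
  8 | -1-0-,-10-0,01--0
  9 | -1-0-  (sole → essential)
  12 | -1-0-,01--0,011--
  13 | --101,-1-0-,-11-1,011--
  14 | 0-110,01--0,011--
  17 | 1---1  (sole → essential)
  18 | 1-01-,10-1-
  19 | -0011,1---1,1-01-,10-1-
  21 | --101,1---1
  22 | -0110,10-1-
  23 | 1---1,10-1-
  24 | -1-0-,-10-0,110--
  25 | -1-0-,1---1,110--
  26 | -10-0,1-01-,110--
  27 | 1---1,1-01-,110--
  28 | -1-0-  (sole → essential)
  29 | --101,-1-0-,-11-1,1---1
Essential prime implicants: --101, -0011, -1-0-, 1---1

NO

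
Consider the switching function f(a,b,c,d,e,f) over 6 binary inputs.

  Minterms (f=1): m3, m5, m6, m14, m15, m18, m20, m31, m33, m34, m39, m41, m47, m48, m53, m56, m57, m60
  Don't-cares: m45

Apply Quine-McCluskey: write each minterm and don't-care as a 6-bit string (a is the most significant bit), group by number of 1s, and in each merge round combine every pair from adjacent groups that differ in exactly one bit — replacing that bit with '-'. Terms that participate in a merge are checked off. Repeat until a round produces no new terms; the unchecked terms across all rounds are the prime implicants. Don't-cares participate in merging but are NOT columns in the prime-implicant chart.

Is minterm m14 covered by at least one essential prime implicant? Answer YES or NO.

[col 0] 000011, 000101, 000110*, 001110*, 001111*, 010010, 010100, 011111*, 100001*, 100010, 100111*, 101001*, 101101*, 101111*, 110000*, 110101, 111000*, 111001*, 111100*
[col 1] -01111, 0-1111, 00-110, 00111-, 1-1001, 10-001, 10-111, 101-01, 1011-1, 11-000, 111-00, 11100-
Prime implicants: -01111, 0-1111, 00-110, 000011, 000101, 00111-, 010010, 010100, 1-1001, 10-001, 10-111, 100010, 101-01, 1011-1, 11-000, 110101, 111-00, 11100-
PI chart (minterm → PIs covering it):
  3 | 000011  (sole → essential)
  5 | 000101  (sole → essential)
  6 | 00-110  (sole → essential)
  14 | 00-110,00111-
  15 | -01111,0-1111,00111-
  18 | 010010  (sole → essential)
  20 | 010100  (sole → essential)
  31 | 0-1111  (sole → essential)
  33 | 10-001  (sole → essential)
  34 | 100010  (sole → essential)
  39 | 10-111  (sole → essential)
  41 | 1-1001,10-001,101-01
  47 | -01111,10-111,1011-1
  48 | 11-000  (sole → essential)
  53 | 110101  (sole → essential)
  56 | 11-000,111-00,11100-
  57 | 1-1001,11100-
  60 | 111-00  (sole → essential)
Essential prime implicants: 0-1111, 00-110, 000011, 000101, 010010, 010100, 10-001, 10-111, 100010, 11-000, 110101, 111-00

YES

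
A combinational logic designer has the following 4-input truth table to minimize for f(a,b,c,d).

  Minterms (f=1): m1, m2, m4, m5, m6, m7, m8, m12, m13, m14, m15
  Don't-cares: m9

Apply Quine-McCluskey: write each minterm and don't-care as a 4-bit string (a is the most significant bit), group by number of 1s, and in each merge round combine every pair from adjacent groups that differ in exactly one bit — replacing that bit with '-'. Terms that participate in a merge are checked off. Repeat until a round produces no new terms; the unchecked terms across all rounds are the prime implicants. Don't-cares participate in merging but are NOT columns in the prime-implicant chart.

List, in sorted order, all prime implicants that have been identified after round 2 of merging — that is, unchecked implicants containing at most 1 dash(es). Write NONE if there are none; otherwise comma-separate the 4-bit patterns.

size-2^0 implicants → 0001(✓)  0010(✓)  0100(✓)  0101(✓)  0110(✓)  0111(✓)  1000(✓)  1001(✓)  1100(✓)  1101(✓)  1110(✓)  1111(✓)
size-2^1 implicants → -001(✓)  -100(✓)  -101(✓)  -110(✓)  -111(✓)  0-01(✓)  0-10  01-0(✓)  01-1(✓)  010-(✓)  011-(✓)  1-00(✓)  1-01(✓)  100-(✓)  11-0(✓)  11-1(✓)  110-(✓)  111-(✓)
size-2^2 implicants → --01  -1-0(✓)  -1-1(✓)  -10-(✓)  -11-(✓)  01--(✓)  1-0-  11--(✓)
size-2^3 implicants → -1--
Unchecked terms (primes): --01, -1--, 0-10, 1-0-

0-10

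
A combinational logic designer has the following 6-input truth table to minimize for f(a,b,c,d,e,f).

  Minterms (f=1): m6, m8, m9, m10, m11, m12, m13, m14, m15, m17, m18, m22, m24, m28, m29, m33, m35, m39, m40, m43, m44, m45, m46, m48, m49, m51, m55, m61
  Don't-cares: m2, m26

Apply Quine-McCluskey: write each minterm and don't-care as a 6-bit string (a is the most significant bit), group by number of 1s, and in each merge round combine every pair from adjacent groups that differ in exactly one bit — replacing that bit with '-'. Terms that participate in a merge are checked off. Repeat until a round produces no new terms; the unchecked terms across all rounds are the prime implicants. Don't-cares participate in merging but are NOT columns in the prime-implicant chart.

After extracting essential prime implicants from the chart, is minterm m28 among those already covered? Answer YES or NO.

[col 0] 000010*, 000110*, 001000*, 001001*, 001010*, 001011*, 001100*, 001101*, 001110*, 001111*, 010001*, 010010*, 010110*, 011000*, 011010*, 011100*, 011101*, 100001*, 100011*, 100111*, 101000*, 101011*, 101100*, 101101*, 101110*, 110000*, 110001*, 110011*, 110111*, 111101*
[col 1] -01000*, -01011, -01100*, -01101*, -01110*, -10001, -11101*, 0-0010*, 0-0110*, 0-1000*, 0-1010*, 0-1100*, 0-1101*, 00-010*, 00-110*, 000-10*, 001-00*, 001-01*, 001-10*, 001-11*, 0010-0*, 0010-1*, 00100-*, 00101-*, 0011-0*, 0011-1*, 00110-*, 00111-*, 01-010*, 010-10*, 011-00*, 0110-0*, 01110-*, 1-0001*, 1-0011*, 1-0111*, 1-1101*, 10-011, 100-11*, 1000-1*, 101-00*, 1011-0*, 10110-*, 110-11*, 1100-1*, 11000-
[col 2] --1101, -01-00, -011-0, -0110-, 0--010, 0-0-10, 0-1-00, 0-10-0, 0-110-, 00--10, 001--0*, 001--1*, 001-0-*, 001-1-*, 0010--*, 0011--*, 1-0-11, 1-00-1
[col 3] 001---
Prime implicants: --1101, -01-00, -01011, -011-0, -0110-, -10001, 0--010, 0-0-10, 0-1-00, 0-10-0, 0-110-, 00--10, 001---, 1-0-11, 1-00-1, 10-011, 11000-
PI chart (minterm → PIs covering it):
  6 | 0-0-10,00--10
  8 | -01-00,0-1-00,0-10-0,001---
  9 | 001---  (sole → essential)
  10 | 0--010,0-10-0,00--10,001---
  11 | -01011,001---
  12 | -01-00,-011-0,-0110-,0-1-00,0-110-,001---
  13 | --1101,-0110-,0-110-,001---
  14 | -011-0,00--10,001---
  15 | 001---  (sole → essential)
  17 | -10001  (sole → essential)
  18 | 0--010,0-0-10
  22 | 0-0-10  (sole → essential)
  24 | 0-1-00,0-10-0
  28 | 0-1-00,0-110-
  29 | --1101,0-110-
  33 | 1-00-1  (sole → essential)
  35 | 1-0-11,1-00-1,10-011
  39 | 1-0-11  (sole → essential)
  40 | -01-00  (sole → essential)
  43 | -01011,10-011
  44 | -01-00,-011-0,-0110-
  45 | --1101,-0110-
  46 | -011-0  (sole → essential)
  48 | 11000-  (sole → essential)
  49 | -10001,1-00-1,11000-
  51 | 1-0-11,1-00-1
  55 | 1-0-11  (sole → essential)
  61 | --1101  (sole → essential)
Essential prime implicants: --1101, -01-00, -011-0, -10001, 0-0-10, 001---, 1-0-11, 1-00-1, 11000-

NO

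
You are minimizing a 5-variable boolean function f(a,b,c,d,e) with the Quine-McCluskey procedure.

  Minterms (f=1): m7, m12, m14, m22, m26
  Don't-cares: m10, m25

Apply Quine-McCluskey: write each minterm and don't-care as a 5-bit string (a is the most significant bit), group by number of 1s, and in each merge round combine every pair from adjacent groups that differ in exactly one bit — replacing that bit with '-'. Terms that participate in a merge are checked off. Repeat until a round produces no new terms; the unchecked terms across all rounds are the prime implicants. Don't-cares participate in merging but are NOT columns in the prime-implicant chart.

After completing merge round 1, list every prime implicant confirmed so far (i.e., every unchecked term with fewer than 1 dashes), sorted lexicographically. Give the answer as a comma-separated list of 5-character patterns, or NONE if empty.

size-2^0 implicants → 00111  01010(✓)  01100(✓)  01110(✓)  10110  11001  11010(✓)
size-2^1 implicants → -1010  01-10  011-0
Unchecked terms (primes): -1010, 00111, 01-10, 011-0, 10110, 11001

00111, 10110, 11001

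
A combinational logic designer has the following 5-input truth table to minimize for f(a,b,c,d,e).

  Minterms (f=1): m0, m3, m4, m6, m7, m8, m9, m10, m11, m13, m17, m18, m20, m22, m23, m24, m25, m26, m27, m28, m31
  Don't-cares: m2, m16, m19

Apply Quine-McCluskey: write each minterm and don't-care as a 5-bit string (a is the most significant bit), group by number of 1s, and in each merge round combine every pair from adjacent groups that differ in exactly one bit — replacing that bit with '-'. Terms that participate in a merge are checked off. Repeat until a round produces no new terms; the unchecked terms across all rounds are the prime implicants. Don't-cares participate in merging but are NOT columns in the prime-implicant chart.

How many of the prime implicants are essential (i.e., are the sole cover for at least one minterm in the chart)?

6

[col 0] 00000*, 00010*, 00011*, 00100*, 00110*, 00111*, 01000*, 01001*, 01010*, 01011*, 01101*, 10000*, 10001*, 10010*, 10011*, 10100*, 10110*, 10111*, 11000*, 11001*, 11010*, 11011*, 11100*, 11111*
[col 1] -0000*, -0010*, -0011*, -0100*, -0110*, -0111*, -1000*, -1001*, -1010*, -1011*, 0-000*, 0-010*, 0-011*, 00-00*, 00-10*, 00-11*, 000-0*, 0001-*, 001-0*, 0011-*, 01-01, 010-0*, 010-1*, 0100-*, 0101-*, 1-000*, 1-001*, 1-010*, 1-011*, 1-100*, 1-111*, 10-00*, 10-10*, 10-11*, 100-0*, 100-1*, 1000-*, 1001-*, 101-0*, 1011-*, 11-00*, 11-11*, 110-0*, 110-1*, 1100-*, 1101-*
[col 2] --000*, --010*, --011*, -0-00*, -0-10*, -0-11*, -00-0*, -001-*, -01-0*, -011-*, -10-0*, -10-1*, -100-*, -101-*, 0-0-0*, 0-01-*, 00--0*, 00-1-*, 010--*, 1--00, 1--11, 1-0-0*, 1-0-1*, 1-00-*, 1-01-*, 10--0*, 10-1-*, 100--*, 110--*
[col 3] --0-0, --01-, -0--0, -0-1-, -10--, 1-0--
Prime implicants: --0-0, --01-, -0--0, -0-1-, -10--, 01-01, 1--00, 1--11, 1-0--
PI chart (minterm → PIs covering it):
  0 | --0-0,-0--0
  3 | --01-,-0-1-
  4 | -0--0  (sole → essential)
  6 | -0--0,-0-1-
  7 | -0-1-  (sole → essential)
  8 | --0-0,-10--
  9 | -10--,01-01
  10 | --0-0,--01-,-10--
  11 | --01-,-10--
  13 | 01-01  (sole → essential)
  17 | 1-0--  (sole → essential)
  18 | --0-0,--01-,-0--0,-0-1-,1-0--
  20 | -0--0,1--00
  22 | -0--0,-0-1-
  23 | -0-1-,1--11
  24 | --0-0,-10--,1--00,1-0--
  25 | -10--,1-0--
  26 | --0-0,--01-,-10--,1-0--
  27 | --01-,-10--,1--11,1-0--
  28 | 1--00  (sole → essential)
  31 | 1--11  (sole → essential)
Essential prime implicants: -0--0, -0-1-, 01-01, 1--00, 1--11, 1-0--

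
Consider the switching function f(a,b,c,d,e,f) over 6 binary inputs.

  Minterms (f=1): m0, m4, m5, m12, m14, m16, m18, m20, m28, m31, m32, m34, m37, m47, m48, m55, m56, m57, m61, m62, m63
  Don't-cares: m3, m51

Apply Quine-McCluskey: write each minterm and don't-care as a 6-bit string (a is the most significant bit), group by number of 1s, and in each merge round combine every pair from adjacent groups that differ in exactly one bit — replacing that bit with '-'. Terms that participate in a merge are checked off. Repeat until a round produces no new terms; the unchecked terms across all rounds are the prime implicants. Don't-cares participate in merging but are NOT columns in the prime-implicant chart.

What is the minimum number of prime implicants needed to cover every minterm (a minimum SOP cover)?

[col 0] 000000*, 000011, 000100*, 000101*, 001100*, 001110*, 010000*, 010010*, 010100*, 011100*, 011111*, 100000*, 100010*, 100101*, 101111*, 110000*, 110011*, 110111*, 111000*, 111001*, 111101*, 111110*, 111111*
[col 1] -00000*, -00101, -10000*, -11111, 0-0000*, 0-0100*, 0-1100*, 00-100*, 000-00*, 00010-, 0011-0, 01-100*, 010-00*, 0100-0, 1-0000*, 1-1111, 1000-0, 11-000, 11-111, 110-11, 111-01, 11100-, 1111-1, 11111-
[col 2] --0000, 0--100, 0-0-00
Prime implicants: --0000, -00101, -11111, 0--100, 0-0-00, 000011, 00010-, 0011-0, 0100-0, 1-1111, 1000-0, 11-000, 11-111, 110-11, 111-01, 11100-, 1111-1, 11111-
PI chart (minterm → PIs covering it):
  0 | --0000,0-0-00
  4 | 0--100,0-0-00,00010-
  5 | -00101,00010-
  12 | 0--100,0011-0
  14 | 0011-0  (sole → essential)
  16 | --0000,0-0-00,0100-0
  18 | 0100-0  (sole → essential)
  20 | 0--100,0-0-00
  28 | 0--100  (sole → essential)
  31 | -11111  (sole → essential)
  32 | --0000,1000-0
  34 | 1000-0  (sole → essential)
  37 | -00101  (sole → essential)
  47 | 1-1111  (sole → essential)
  48 | --0000,11-000
  55 | 11-111,110-11
  56 | 11-000,11100-
  57 | 111-01,11100-
  61 | 111-01,1111-1
  62 | 11111-  (sole → essential)
  63 | -11111,1-1111,11-111,1111-1,11111-
Essential prime implicants: -00101, -11111, 0--100, 0011-0, 0100-0, 1-1111, 1000-0, 11111-
Petrick residual → --0000, 11-000, 11-111, 111-01
Minimum SOP uses 12 PIs: c'd'e'f' + b'c'de'f + bcdef + a'de'f' + a'b'cdf' + a'bc'd'f' + acdef + ab'c'd'f' + abd'e'f' + abdef + abce'f + abcde

12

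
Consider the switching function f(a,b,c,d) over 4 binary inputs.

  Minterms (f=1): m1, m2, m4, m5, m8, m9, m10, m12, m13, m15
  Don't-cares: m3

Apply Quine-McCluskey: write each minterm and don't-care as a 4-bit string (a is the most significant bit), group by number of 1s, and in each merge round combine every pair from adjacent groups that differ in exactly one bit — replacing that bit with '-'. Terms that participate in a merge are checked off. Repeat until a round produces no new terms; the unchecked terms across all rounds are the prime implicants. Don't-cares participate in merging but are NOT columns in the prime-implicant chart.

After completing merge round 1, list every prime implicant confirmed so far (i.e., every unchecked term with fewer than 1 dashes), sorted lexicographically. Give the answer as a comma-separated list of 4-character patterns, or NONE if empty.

Round 0: 0001✓ 0010✓ 0011✓ 0100✓ 0101✓ 1000✓ 1001✓ 1010✓ 1100✓ 1101✓ 1111✓
Round 1: -001✓ -010 -100✓ -101✓ 0-01✓ 00-1 001- 010-✓ 1-00✓ 1-01✓ 10-0 100-✓ 11-1 110-✓
Round 2: --01 -10- 1-0-
PIs = {--01, -010, -10-, 00-1, 001-, 1-0-, 10-0, 11-1}

NONE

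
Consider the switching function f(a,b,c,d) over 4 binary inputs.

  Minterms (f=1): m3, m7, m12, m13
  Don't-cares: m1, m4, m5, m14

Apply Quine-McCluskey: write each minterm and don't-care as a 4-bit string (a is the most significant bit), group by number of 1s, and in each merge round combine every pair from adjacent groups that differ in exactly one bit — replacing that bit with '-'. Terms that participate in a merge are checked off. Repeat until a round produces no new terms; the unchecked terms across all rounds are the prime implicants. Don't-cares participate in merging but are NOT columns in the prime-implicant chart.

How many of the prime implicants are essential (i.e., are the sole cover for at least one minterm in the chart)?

[col 0] 0001*, 0011*, 0100*, 0101*, 0111*, 1100*, 1101*, 1110*
[col 1] -100*, -101*, 0-01*, 0-11*, 00-1*, 01-1*, 010-*, 11-0, 110-*
[col 2] -10-, 0--1
Prime implicants: -10-, 0--1, 11-0
PI chart (minterm → PIs covering it):
  3 | 0--1  (sole → essential)
  7 | 0--1  (sole → essential)
  12 | -10-,11-0
  13 | -10-  (sole → essential)
Essential prime implicants: -10-, 0--1

2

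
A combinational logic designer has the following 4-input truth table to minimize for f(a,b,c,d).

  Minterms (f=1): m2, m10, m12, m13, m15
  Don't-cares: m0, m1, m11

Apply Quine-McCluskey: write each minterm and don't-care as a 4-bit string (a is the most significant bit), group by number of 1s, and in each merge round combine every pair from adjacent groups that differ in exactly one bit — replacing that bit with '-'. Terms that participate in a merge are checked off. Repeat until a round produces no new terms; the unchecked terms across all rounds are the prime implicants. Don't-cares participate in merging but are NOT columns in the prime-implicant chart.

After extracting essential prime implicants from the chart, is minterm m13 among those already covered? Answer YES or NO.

Round 0: 0000✓ 0001✓ 0010✓ 1010✓ 1011✓ 1100✓ 1101✓ 1111✓
Round 1: -010 00-0 000- 1-11 101- 11-1 110-
PIs = {-010, 00-0, 000-, 1-11, 101-, 11-1, 110-}
Coverage chart:
  m2: -010,00-0
  m10: -010,101-
  m12: 110- ←essential
  m13: 11-1,110-
  m15: 1-11,11-1
Essential: 110-

YES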